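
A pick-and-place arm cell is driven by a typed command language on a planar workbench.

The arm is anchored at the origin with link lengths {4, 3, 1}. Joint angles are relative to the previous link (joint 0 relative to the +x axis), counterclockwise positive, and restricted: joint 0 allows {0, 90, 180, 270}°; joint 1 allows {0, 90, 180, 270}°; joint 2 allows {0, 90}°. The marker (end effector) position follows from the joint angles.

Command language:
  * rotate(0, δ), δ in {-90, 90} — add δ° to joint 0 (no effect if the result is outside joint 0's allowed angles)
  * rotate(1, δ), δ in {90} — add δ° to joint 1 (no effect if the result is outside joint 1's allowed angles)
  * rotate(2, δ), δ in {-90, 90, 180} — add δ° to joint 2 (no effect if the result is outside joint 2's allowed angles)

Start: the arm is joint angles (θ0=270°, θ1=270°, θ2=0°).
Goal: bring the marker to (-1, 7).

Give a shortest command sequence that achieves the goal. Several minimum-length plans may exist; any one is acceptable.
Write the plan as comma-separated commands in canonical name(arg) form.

from: joint angles (θ0=270°, θ1=270°, θ2=0°)
t=1 rotate(1, 90) ⇒ joint angles (θ0=270°, θ1=0°, θ2=0°)
t=2 rotate(2, 90) ⇒ joint angles (θ0=270°, θ1=0°, θ2=90°)
t=3 rotate(0, 90) ⇒ joint angles (θ0=0°, θ1=0°, θ2=90°)
t=4 rotate(0, 90) ⇒ joint angles (θ0=90°, θ1=0°, θ2=90°)
shorter routes all fall short; 4 is best.

rotate(1, 90), rotate(2, 90), rotate(0, 90), rotate(0, 90)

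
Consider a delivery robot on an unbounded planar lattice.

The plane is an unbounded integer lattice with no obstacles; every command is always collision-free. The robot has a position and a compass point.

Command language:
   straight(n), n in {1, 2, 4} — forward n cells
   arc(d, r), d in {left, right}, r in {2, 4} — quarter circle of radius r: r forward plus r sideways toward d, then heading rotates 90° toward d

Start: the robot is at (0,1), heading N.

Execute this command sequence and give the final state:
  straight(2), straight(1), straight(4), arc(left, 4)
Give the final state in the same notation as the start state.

initial: at (0,1), heading N
[1] after straight(2): at (0,3), heading N
[2] after straight(1): at (0,4), heading N
[3] after straight(4): at (0,8), heading N
[4] after arc(left, 4): at (-4,12), heading W

at (-4,12), heading W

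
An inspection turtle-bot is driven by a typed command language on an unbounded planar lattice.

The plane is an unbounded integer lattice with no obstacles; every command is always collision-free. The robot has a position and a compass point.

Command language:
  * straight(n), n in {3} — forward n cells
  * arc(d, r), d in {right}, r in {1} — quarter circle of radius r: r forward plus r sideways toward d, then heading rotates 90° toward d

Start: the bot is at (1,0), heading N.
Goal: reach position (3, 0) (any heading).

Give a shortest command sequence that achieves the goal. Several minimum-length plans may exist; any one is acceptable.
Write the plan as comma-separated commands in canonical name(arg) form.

arc(right, 1), arc(right, 1)

begin: at (1,0), heading N
1. arc(right, 1) → at (2,1), heading E
2. arc(right, 1) → at (3,0), heading S
shorter routes all fall short; 2 is best.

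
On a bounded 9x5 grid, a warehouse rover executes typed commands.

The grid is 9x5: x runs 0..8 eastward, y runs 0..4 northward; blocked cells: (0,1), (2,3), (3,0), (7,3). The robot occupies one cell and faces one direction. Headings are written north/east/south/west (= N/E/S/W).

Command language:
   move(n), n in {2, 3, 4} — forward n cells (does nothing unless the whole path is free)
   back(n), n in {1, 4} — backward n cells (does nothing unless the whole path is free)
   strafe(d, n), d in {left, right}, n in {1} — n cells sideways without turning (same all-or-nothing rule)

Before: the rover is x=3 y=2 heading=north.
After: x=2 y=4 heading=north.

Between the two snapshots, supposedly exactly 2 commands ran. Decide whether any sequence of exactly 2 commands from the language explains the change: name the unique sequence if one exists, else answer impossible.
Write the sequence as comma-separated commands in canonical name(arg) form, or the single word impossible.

key: heading stays N — no command in the sequence turns
from: x=3 y=2 heading=north
1. move(2) → x=3 y=4 heading=north
2. strafe(left, 1) → x=2 y=4 heading=north
no rival 2-sequence matches.

move(2), strafe(left, 1)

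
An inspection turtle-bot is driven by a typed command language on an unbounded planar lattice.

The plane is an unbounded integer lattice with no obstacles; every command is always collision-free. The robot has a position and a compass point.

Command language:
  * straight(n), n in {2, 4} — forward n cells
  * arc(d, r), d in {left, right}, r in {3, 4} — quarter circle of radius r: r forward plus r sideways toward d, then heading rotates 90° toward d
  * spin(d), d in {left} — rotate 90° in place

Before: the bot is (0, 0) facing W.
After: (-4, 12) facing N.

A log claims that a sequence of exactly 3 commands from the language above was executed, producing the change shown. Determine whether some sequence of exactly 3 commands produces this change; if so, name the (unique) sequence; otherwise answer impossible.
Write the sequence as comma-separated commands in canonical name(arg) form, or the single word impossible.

key: running straight(4) before arc(right, 4) would end elsewhere — order is forced
t0: (0, 0) facing W
step 1 (arc(right, 4)): (-4, 4) facing N
step 2 (straight(4)): (-4, 8) facing N
step 3 (straight(4)): (-4, 12) facing N
all 343 alternatives checked — unique.

arc(right, 4), straight(4), straight(4)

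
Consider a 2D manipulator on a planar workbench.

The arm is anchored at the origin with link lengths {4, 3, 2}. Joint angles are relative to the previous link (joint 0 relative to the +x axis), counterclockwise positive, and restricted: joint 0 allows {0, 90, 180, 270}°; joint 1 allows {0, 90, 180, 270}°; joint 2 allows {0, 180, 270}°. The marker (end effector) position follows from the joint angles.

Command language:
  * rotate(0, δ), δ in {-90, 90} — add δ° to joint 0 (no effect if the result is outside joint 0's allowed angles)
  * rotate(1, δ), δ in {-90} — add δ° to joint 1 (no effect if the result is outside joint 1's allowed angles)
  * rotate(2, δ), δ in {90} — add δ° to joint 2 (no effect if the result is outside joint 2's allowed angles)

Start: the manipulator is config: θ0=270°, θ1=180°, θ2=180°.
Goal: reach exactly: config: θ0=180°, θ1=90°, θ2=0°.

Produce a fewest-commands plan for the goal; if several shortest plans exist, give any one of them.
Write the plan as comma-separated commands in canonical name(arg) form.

rotate(0, -90), rotate(2, 90), rotate(2, 90), rotate(1, -90)

initial: config: θ0=270°, θ1=180°, θ2=180°
step 1 (rotate(0, -90)): config: θ0=180°, θ1=180°, θ2=180°
step 2 (rotate(2, 90)): config: θ0=180°, θ1=180°, θ2=270°
step 3 (rotate(2, 90)): config: θ0=180°, θ1=180°, θ2=0°
step 4 (rotate(1, -90)): config: θ0=180°, θ1=90°, θ2=0°
shorter routes all fall short; 4 is best.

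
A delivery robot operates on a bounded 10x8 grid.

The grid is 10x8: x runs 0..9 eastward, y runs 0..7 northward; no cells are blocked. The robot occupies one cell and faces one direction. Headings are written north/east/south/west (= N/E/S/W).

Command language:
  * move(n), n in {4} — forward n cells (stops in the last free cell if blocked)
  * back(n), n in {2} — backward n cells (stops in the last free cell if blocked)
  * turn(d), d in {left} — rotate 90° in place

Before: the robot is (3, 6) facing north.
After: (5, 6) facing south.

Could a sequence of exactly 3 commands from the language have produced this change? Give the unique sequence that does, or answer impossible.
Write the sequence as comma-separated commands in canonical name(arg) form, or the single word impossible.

key: position moved to (5,6) AND the heading swung to S — translation plus rotation needed
initial: (3, 6) facing north
t=1 turn(left) ⇒ (3, 6) facing west
t=2 back(2) ⇒ (5, 6) facing west
t=3 turn(left) ⇒ (5, 6) facing south
all 27 alternatives checked — unique.

turn(left), back(2), turn(left)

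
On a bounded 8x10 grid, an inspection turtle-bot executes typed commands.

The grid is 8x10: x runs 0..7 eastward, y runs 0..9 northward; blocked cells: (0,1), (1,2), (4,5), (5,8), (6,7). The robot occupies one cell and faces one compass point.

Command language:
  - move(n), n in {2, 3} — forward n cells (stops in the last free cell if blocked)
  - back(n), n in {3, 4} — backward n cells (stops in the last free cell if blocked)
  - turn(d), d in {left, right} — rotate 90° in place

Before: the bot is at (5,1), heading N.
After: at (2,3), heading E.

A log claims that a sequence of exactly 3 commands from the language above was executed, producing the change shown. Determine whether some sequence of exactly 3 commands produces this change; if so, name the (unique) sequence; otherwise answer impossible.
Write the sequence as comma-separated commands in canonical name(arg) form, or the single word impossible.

key: position moved to (2,3) AND the heading swung to E — translation plus rotation needed
start: at (5,1), heading N
t=1 move(2) ⇒ at (5,3), heading N
t=2 turn(right) ⇒ at (5,3), heading E
t=3 back(3) ⇒ at (2,3), heading E
no rival 3-sequence matches.

move(2), turn(right), back(3)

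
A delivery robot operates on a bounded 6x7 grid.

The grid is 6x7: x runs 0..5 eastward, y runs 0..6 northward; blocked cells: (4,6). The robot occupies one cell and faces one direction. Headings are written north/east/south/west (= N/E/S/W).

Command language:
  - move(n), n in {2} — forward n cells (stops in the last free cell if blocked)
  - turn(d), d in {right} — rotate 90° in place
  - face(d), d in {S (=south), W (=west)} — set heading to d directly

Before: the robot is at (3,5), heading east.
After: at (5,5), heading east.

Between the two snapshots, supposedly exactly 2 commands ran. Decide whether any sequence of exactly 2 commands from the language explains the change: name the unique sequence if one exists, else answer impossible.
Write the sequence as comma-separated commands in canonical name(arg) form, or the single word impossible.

move(2), move(2)

key: heading stays E — no command in the sequence turns
begin: at (3,5), heading east
t=1 move(2) ⇒ at (5,5), heading east
t=2 move(2) ⇒ at (5,5), heading east
uniquely the one of 16 2-step routes that fits.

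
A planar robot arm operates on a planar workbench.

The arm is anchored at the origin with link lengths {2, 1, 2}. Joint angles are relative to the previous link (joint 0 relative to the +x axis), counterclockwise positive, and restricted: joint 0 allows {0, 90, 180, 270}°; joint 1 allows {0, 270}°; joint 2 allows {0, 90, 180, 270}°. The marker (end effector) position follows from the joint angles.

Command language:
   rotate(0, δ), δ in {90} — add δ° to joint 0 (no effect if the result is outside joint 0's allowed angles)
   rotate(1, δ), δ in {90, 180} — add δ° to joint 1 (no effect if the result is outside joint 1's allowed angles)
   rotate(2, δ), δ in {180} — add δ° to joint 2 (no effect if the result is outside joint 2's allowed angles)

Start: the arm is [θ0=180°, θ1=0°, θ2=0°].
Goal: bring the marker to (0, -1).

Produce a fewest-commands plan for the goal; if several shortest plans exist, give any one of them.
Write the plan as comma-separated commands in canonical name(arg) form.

rotate(2, 180), rotate(0, 90)

initial: [θ0=180°, θ1=0°, θ2=0°]
1. rotate(2, 180) → [θ0=180°, θ1=0°, θ2=180°]
2. rotate(0, 90) → [θ0=270°, θ1=0°, θ2=180°]
nothing shorter than 2 reaches the goal.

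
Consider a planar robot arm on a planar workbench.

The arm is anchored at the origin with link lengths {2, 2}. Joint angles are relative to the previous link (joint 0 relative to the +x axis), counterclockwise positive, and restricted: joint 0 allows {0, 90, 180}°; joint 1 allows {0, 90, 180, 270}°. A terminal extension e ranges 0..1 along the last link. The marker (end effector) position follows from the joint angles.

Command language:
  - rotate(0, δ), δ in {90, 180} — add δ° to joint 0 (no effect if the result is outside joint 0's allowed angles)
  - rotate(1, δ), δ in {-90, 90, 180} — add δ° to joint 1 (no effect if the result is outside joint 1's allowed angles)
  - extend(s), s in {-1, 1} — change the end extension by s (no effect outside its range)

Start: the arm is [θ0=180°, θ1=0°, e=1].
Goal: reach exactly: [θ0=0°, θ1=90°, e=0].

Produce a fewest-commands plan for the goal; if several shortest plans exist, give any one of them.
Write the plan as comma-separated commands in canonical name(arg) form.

rotate(1, 90), rotate(0, 180), extend(-1)

begin: [θ0=180°, θ1=0°, e=1]
t=1 rotate(1, 90) ⇒ [θ0=180°, θ1=90°, e=1]
t=2 rotate(0, 180) ⇒ [θ0=0°, θ1=90°, e=1]
t=3 extend(-1) ⇒ [θ0=0°, θ1=90°, e=0]
shorter routes all fall short; 3 is best.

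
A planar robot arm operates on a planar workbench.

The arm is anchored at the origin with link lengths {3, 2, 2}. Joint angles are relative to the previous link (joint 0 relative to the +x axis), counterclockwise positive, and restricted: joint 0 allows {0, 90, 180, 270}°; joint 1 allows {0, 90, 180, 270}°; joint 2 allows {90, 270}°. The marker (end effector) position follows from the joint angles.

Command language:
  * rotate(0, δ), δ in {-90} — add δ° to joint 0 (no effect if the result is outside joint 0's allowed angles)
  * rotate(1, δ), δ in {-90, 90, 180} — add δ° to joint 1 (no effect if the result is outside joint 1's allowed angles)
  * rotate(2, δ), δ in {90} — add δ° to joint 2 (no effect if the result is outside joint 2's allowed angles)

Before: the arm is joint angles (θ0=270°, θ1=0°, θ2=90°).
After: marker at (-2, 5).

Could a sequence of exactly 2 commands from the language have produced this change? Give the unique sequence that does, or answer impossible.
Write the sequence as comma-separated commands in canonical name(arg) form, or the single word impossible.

initial: joint angles (θ0=270°, θ1=0°, θ2=90°)
[1] after rotate(0, -90): joint angles (θ0=180°, θ1=0°, θ2=90°)
[2] after rotate(0, -90): joint angles (θ0=90°, θ1=0°, θ2=90°)
uniquely the one of 25 2-step routes that fits.

rotate(0, -90), rotate(0, -90)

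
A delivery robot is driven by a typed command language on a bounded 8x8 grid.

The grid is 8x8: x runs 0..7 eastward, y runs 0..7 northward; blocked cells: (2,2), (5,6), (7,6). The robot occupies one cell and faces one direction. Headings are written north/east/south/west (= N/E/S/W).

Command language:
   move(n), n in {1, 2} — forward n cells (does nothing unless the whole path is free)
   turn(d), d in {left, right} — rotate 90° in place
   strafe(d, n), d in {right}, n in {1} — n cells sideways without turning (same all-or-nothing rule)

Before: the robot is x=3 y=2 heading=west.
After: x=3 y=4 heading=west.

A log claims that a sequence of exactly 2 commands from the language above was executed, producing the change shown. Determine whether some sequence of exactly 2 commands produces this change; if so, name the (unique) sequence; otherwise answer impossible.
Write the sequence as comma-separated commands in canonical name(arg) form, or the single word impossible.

key: heading stays W — no command in the sequence turns
start: x=3 y=2 heading=west
t=1 strafe(right, 1) ⇒ x=3 y=3 heading=west
t=2 strafe(right, 1) ⇒ x=3 y=4 heading=west
all 25 alternatives checked — unique.

strafe(right, 1), strafe(right, 1)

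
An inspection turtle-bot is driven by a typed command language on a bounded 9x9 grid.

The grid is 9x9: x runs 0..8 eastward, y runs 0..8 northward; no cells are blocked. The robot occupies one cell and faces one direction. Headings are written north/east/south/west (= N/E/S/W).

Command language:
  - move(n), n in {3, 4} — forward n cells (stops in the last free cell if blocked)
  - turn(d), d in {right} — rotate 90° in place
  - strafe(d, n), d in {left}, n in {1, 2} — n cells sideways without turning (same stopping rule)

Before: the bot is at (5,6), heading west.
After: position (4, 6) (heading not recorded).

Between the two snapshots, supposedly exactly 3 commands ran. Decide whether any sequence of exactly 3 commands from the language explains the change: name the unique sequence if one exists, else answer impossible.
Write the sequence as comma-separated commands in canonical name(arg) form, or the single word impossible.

from: at (5,6), heading west
t=1 turn(right) ⇒ at (5,6), heading north
t=2 strafe(left, 1) ⇒ at (4,6), heading north
t=3 turn(right) ⇒ at (4,6), heading east
all 125 alternatives checked — unique.

turn(right), strafe(left, 1), turn(right)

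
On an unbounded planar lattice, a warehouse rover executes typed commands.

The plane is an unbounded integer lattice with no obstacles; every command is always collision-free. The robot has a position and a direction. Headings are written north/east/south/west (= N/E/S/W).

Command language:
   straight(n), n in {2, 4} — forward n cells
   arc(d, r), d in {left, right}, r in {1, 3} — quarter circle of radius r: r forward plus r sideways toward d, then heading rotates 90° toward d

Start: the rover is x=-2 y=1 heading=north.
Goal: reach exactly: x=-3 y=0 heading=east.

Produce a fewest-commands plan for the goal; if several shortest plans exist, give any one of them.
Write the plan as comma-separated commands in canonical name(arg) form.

initial: x=-2 y=1 heading=north
1. arc(left, 1) → x=-3 y=2 heading=west
2. arc(left, 1) → x=-4 y=1 heading=south
3. arc(left, 1) → x=-3 y=0 heading=east
minimal: 3 command(s), checked below 3.

arc(left, 1), arc(left, 1), arc(left, 1)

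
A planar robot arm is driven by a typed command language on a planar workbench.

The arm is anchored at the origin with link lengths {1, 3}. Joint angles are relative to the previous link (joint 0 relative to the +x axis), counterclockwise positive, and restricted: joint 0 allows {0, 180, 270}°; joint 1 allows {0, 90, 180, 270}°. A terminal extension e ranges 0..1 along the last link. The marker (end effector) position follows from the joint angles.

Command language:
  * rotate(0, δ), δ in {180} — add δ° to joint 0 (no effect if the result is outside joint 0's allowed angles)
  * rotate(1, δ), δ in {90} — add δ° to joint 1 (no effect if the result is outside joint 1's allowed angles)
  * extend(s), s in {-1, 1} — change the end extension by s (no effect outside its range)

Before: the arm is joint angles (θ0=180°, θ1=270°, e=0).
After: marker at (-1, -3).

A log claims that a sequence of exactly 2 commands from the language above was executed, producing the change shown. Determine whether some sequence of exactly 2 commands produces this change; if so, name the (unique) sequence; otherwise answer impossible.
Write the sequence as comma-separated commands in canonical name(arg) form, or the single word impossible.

rotate(1, 90), rotate(1, 90)

start: joint angles (θ0=180°, θ1=270°, e=0)
t=1 rotate(1, 90) ⇒ joint angles (θ0=180°, θ1=0°, e=0)
t=2 rotate(1, 90) ⇒ joint angles (θ0=180°, θ1=90°, e=0)
uniquely the one of 16 2-step routes that fits.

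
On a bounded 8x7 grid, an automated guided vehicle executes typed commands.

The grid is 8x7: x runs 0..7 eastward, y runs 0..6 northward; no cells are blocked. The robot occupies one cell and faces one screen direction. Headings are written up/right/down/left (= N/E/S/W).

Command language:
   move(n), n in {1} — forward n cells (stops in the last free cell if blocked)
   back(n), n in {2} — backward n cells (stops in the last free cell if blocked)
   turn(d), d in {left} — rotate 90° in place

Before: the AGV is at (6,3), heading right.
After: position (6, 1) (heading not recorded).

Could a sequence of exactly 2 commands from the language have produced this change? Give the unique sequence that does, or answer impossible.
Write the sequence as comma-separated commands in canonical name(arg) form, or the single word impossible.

key: running back(2) before turn(left) would end elsewhere — order is forced
start: at (6,3), heading right
step 1 (turn(left)): at (6,3), heading up
step 2 (back(2)): at (6,1), heading up
all 9 alternatives checked — unique.

turn(left), back(2)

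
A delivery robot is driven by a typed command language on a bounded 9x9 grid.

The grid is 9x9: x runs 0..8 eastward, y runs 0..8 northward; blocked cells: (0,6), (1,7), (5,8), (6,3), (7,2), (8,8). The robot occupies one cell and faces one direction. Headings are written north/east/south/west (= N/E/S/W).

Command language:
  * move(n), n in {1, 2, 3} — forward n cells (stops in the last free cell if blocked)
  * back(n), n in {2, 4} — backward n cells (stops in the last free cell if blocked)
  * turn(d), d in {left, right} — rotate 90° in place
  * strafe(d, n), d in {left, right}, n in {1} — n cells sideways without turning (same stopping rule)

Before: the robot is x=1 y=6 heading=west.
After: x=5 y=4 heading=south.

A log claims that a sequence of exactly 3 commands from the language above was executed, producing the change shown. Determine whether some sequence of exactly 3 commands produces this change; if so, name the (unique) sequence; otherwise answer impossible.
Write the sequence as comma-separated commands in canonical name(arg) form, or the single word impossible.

back(4), turn(left), move(2)

key: order matters: swapping back(4) and move(2) lands elsewhere
t0: x=1 y=6 heading=west
1. back(4) → x=5 y=6 heading=west
2. turn(left) → x=5 y=6 heading=south
3. move(2) → x=5 y=4 heading=south
no other 3-command option fits: unique.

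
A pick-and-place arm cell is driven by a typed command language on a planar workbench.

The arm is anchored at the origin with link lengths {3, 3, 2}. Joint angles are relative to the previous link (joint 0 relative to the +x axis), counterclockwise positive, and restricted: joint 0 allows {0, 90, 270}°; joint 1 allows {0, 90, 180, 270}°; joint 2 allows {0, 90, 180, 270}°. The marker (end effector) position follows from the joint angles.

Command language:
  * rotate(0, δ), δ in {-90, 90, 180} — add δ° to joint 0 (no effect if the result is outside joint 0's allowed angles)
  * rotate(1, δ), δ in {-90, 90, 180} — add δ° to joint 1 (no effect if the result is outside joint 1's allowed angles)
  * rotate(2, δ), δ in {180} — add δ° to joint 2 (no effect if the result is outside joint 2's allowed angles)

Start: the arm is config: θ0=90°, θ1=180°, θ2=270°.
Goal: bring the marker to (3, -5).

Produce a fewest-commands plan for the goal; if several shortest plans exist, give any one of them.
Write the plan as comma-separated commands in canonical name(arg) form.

initial: config: θ0=90°, θ1=180°, θ2=270°
step 1 (rotate(0, 180)): config: θ0=270°, θ1=180°, θ2=270°
step 2 (rotate(1, -90)): config: θ0=270°, θ1=90°, θ2=270°
shorter routes all fall short; 2 is best.

rotate(0, 180), rotate(1, -90)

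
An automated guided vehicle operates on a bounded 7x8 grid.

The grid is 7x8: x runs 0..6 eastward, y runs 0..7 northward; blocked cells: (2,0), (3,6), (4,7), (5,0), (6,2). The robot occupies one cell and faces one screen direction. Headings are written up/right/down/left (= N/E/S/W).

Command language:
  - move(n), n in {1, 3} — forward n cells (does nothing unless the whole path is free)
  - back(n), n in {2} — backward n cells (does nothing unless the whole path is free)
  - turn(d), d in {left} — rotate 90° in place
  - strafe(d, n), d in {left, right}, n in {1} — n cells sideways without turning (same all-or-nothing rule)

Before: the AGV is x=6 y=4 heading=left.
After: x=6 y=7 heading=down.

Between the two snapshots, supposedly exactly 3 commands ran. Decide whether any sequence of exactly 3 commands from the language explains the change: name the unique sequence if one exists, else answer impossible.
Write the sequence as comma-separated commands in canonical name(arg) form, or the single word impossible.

key: order matters: swapping strafe(right, 1) and back(2) lands elsewhere
start: x=6 y=4 heading=left
1. strafe(right, 1) → x=6 y=5 heading=left
2. turn(left) → x=6 y=5 heading=down
3. back(2) → x=6 y=7 heading=down
all 216 alternatives checked — unique.

strafe(right, 1), turn(left), back(2)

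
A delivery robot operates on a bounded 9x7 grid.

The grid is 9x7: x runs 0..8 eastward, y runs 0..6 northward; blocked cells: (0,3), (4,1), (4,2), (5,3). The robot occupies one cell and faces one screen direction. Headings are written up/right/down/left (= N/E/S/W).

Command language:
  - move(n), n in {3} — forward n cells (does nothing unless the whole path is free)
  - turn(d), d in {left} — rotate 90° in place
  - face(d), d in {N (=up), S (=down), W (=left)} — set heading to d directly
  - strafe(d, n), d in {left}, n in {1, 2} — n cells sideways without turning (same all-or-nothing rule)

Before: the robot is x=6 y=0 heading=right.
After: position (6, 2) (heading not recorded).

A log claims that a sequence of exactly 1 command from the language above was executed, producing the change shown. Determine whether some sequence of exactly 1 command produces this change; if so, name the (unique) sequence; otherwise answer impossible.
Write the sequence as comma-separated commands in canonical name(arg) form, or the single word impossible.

from: x=6 y=0 heading=right
step 1 (strafe(left, 2)): x=6 y=2 heading=right
uniquely the one of 7 1-step routes that fits.

strafe(left, 2)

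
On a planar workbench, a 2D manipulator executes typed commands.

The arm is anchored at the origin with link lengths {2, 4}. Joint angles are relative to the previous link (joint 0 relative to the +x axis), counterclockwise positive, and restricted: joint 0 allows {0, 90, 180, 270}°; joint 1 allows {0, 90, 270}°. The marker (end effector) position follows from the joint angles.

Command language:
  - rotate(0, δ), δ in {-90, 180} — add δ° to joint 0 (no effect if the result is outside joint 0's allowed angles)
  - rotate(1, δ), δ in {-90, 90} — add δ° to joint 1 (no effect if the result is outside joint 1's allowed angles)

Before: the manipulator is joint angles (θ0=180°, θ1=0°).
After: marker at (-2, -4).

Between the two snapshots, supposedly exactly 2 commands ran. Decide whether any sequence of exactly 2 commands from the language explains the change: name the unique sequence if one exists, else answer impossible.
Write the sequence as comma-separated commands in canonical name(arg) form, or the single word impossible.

initial: joint angles (θ0=180°, θ1=0°)
step 1 (rotate(1, 90)): joint angles (θ0=180°, θ1=90°)
step 2 (rotate(1, 90)): joint angles (θ0=180°, θ1=90°)
uniquely the one of 16 2-step routes that fits.

rotate(1, 90), rotate(1, 90)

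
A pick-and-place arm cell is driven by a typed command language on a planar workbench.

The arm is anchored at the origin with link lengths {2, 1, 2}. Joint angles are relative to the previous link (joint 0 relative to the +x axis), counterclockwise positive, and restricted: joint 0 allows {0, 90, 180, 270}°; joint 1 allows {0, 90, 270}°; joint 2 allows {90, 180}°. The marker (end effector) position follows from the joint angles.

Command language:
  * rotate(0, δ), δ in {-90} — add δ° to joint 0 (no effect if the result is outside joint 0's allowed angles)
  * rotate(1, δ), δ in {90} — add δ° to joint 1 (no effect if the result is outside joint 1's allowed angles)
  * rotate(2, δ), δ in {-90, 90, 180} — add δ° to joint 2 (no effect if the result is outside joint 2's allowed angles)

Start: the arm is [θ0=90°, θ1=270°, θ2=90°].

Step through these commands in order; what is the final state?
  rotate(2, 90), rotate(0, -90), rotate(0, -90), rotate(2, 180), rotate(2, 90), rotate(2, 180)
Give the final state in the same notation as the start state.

[θ0=270°, θ1=270°, θ2=180°]

from: [θ0=90°, θ1=270°, θ2=90°]
t=1 rotate(2, 90) ⇒ [θ0=90°, θ1=270°, θ2=180°]
t=2 rotate(0, -90) ⇒ [θ0=0°, θ1=270°, θ2=180°]
t=3 rotate(0, -90) ⇒ [θ0=270°, θ1=270°, θ2=180°]
t=4 rotate(2, 180) ⇒ [θ0=270°, θ1=270°, θ2=180°]
t=5 rotate(2, 90) ⇒ [θ0=270°, θ1=270°, θ2=180°]
t=6 rotate(2, 180) ⇒ [θ0=270°, θ1=270°, θ2=180°]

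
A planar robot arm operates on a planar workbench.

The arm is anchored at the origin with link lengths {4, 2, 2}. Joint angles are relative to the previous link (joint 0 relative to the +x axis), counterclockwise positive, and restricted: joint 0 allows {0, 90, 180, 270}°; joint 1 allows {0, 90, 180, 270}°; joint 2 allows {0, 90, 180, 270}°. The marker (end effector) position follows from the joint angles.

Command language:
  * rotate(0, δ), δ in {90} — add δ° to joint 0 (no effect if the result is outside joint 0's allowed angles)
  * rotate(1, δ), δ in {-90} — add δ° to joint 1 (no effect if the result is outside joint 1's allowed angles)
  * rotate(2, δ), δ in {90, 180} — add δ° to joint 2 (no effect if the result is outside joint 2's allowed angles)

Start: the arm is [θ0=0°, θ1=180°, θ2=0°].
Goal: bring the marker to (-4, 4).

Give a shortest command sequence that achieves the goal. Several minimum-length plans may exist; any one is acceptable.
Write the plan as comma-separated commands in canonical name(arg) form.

from: [θ0=0°, θ1=180°, θ2=0°]
[1] after rotate(1, -90): [θ0=0°, θ1=90°, θ2=0°]
[2] after rotate(0, 90): [θ0=90°, θ1=90°, θ2=0°]
no 1-step plan works, so 2 is optimal.

rotate(1, -90), rotate(0, 90)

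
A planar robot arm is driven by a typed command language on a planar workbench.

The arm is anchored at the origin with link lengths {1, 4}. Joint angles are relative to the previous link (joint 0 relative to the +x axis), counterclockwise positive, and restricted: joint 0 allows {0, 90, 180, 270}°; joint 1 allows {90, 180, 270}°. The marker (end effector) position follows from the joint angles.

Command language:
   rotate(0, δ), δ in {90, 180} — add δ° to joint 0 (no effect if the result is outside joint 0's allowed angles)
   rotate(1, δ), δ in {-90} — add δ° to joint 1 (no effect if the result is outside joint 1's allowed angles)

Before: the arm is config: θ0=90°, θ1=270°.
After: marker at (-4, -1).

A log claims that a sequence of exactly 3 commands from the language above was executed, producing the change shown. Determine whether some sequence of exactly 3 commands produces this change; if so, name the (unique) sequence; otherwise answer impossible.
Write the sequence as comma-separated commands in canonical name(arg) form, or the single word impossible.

initial: config: θ0=90°, θ1=270°
t=1 rotate(0, 180) ⇒ config: θ0=270°, θ1=270°
t=2 rotate(0, 180) ⇒ config: θ0=90°, θ1=270°
t=3 rotate(0, 180) ⇒ config: θ0=270°, θ1=270°
no rival 3-sequence matches.

rotate(0, 180), rotate(0, 180), rotate(0, 180)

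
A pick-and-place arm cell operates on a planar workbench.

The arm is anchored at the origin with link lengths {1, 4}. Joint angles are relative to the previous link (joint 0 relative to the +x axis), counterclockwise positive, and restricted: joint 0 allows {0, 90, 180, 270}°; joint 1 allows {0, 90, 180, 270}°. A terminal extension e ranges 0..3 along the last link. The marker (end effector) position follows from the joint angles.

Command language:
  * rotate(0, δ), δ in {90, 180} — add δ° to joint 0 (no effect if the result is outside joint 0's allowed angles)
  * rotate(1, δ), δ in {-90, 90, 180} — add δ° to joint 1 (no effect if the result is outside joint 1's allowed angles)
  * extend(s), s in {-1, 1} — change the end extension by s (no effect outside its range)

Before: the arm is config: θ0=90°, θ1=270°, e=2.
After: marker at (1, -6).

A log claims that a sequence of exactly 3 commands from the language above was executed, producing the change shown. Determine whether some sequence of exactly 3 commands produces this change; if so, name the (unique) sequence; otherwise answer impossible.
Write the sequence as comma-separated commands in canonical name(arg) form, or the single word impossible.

initial: config: θ0=90°, θ1=270°, e=2
step 1 (rotate(0, 90)): config: θ0=180°, θ1=270°, e=2
step 2 (rotate(0, 90)): config: θ0=270°, θ1=270°, e=2
step 3 (rotate(0, 90)): config: θ0=0°, θ1=270°, e=2
all 343 alternatives checked — unique.

rotate(0, 90), rotate(0, 90), rotate(0, 90)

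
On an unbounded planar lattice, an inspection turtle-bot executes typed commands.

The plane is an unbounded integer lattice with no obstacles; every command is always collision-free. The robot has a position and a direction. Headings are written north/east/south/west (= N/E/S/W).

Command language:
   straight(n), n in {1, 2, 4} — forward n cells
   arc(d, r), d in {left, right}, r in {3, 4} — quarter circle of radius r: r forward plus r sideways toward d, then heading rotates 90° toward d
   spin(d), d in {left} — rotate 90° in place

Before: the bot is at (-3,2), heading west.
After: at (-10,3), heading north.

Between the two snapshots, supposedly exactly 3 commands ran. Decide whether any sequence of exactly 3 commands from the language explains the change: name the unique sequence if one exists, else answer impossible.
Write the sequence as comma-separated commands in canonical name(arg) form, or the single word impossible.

key: order matters: swapping spin(left) and arc(right, 4) lands elsewhere
start: at (-3,2), heading west
step 1 (spin(left)): at (-3,2), heading south
step 2 (arc(right, 3)): at (-6,-1), heading west
step 3 (arc(right, 4)): at (-10,3), heading north
uniquely the one of 512 3-step routes that fits.

spin(left), arc(right, 3), arc(right, 4)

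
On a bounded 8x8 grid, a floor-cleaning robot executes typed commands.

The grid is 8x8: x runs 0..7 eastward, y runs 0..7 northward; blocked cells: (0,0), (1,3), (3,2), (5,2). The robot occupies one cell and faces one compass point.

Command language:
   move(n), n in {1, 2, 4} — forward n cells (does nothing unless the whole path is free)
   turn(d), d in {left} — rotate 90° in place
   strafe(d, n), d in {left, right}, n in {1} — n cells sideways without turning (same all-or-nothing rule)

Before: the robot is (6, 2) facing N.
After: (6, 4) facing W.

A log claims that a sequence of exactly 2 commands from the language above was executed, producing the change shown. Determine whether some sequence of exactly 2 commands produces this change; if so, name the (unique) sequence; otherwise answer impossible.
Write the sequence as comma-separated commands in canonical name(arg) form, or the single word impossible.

key: order matters: swapping move(2) and turn(left) lands elsewhere
begin: (6, 2) facing N
1. move(2) → (6, 4) facing N
2. turn(left) → (6, 4) facing W
uniquely the one of 36 2-step routes that fits.

move(2), turn(left)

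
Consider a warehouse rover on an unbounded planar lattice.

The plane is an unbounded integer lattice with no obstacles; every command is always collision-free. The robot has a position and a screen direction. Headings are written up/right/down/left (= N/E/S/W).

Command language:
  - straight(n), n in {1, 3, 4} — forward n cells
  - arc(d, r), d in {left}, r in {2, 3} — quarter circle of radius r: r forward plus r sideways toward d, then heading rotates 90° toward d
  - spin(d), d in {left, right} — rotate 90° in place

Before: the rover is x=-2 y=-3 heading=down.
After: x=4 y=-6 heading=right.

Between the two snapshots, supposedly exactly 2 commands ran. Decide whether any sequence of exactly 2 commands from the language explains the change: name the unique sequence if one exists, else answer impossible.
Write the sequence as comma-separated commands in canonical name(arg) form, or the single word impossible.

key: cell and facing (now E) both changed — the 2 commands mix motion and turning
from: x=-2 y=-3 heading=down
t=1 arc(left, 3) ⇒ x=1 y=-6 heading=right
t=2 straight(3) ⇒ x=4 y=-6 heading=right
uniquely the one of 49 2-step routes that fits.

arc(left, 3), straight(3)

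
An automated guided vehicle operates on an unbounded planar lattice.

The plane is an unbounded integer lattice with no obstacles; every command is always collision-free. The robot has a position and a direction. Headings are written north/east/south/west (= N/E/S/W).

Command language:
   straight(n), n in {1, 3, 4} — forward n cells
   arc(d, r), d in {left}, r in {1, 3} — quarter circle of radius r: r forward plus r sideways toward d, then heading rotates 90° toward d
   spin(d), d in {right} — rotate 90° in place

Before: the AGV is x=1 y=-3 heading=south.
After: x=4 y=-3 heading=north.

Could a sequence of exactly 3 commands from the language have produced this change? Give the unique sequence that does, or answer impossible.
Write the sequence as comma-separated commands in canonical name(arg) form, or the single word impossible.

arc(left, 1), straight(1), arc(left, 1)

key: position moved to (4,-3) AND the heading swung to N — translation plus rotation needed
start: x=1 y=-3 heading=south
t=1 arc(left, 1) ⇒ x=2 y=-4 heading=east
t=2 straight(1) ⇒ x=3 y=-4 heading=east
t=3 arc(left, 1) ⇒ x=4 y=-3 heading=north
no other 3-command option fits: unique.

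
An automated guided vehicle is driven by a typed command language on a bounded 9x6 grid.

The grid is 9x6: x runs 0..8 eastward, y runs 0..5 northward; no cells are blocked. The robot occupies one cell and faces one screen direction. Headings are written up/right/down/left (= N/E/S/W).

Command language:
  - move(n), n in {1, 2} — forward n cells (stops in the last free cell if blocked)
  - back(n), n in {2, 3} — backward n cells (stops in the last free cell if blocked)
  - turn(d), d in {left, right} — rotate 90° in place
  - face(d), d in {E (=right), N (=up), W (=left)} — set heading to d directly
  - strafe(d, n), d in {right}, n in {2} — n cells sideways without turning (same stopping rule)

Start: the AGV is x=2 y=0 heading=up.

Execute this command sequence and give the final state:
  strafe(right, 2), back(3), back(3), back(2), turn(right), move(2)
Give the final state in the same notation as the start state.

x=6 y=0 heading=right

initial: x=2 y=0 heading=up
t=1 strafe(right, 2) ⇒ x=4 y=0 heading=up
t=2 back(3) ⇒ x=4 y=0 heading=up
t=3 back(3) ⇒ x=4 y=0 heading=up
t=4 back(2) ⇒ x=4 y=0 heading=up
t=5 turn(right) ⇒ x=4 y=0 heading=right
t=6 move(2) ⇒ x=6 y=0 heading=right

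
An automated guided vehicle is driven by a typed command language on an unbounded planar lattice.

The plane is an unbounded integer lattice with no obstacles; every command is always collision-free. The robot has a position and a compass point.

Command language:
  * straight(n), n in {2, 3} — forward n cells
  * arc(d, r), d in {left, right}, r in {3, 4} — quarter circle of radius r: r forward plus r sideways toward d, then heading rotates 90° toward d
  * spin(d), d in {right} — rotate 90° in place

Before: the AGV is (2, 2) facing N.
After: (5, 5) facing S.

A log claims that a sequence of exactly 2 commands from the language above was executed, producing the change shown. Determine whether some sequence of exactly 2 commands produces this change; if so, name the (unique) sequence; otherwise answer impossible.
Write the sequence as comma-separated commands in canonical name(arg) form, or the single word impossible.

arc(right, 3), spin(right)

key: running spin(right) before arc(right, 3) would end elsewhere — order is forced
t0: (2, 2) facing N
step 1 (arc(right, 3)): (5, 5) facing E
step 2 (spin(right)): (5, 5) facing S
all 49 alternatives checked — unique.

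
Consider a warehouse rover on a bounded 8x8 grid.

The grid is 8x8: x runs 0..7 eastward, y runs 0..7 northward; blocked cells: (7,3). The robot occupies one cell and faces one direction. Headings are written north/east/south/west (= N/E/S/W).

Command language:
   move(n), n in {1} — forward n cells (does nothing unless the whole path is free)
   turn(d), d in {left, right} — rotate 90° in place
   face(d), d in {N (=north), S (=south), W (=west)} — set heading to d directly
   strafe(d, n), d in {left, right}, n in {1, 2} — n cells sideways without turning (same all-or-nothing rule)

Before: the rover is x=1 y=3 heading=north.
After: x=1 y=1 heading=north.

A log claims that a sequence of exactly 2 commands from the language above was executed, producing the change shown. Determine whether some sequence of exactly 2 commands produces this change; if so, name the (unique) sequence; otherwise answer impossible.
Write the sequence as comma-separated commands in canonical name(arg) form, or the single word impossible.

impossible

checked all 2-command options: none fits.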